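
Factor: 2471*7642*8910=2^2 * 3^4*5^1 * 7^1*11^1*353^1 * 3821^1= 168250933620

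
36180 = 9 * 4020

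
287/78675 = 287/78675 = 0.00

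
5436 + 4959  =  10395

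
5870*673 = 3950510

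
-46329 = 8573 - 54902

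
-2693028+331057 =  - 2361971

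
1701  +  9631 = 11332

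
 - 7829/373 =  - 21 + 4/373 = -20.99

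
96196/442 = 217+141/221 =217.64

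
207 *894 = 185058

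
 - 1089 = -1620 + 531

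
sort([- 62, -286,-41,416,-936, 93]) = [ - 936, - 286, - 62,- 41,  93, 416 ] 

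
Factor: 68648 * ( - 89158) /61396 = - 2^2 * 8581^1*15349^(- 1) * 44579^1 = - 1530129596/15349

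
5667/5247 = 1889/1749= 1.08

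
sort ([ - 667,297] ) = [ - 667,297 ] 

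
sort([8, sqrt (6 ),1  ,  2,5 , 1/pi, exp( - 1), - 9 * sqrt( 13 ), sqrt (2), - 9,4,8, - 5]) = [ - 9*sqrt( 13), - 9, - 5,1/pi , exp( - 1), 1, sqrt( 2),2, sqrt(6), 4, 5, 8, 8]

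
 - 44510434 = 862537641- 907048075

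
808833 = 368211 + 440622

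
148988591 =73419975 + 75568616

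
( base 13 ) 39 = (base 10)48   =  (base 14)36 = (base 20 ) 28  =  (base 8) 60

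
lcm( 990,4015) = 72270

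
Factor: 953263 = 59^1*107^1 * 151^1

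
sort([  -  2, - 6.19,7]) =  [-6.19 ,-2, 7] 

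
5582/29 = 192 + 14/29=192.48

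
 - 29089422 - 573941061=-603030483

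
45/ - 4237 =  - 1 + 4192/4237 = -  0.01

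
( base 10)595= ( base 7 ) 1510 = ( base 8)1123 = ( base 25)nk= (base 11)4a1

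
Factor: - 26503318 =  - 2^1*13251659^1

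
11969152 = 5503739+6465413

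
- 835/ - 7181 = 5/43 = 0.12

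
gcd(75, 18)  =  3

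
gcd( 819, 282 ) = 3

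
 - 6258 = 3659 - 9917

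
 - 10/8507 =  - 10/8507 = -0.00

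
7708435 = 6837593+870842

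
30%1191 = 30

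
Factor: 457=457^1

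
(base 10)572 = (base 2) 1000111100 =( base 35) gc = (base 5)4242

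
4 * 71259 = 285036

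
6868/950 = 3434/475 = 7.23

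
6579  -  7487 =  -908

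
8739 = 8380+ 359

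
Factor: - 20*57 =-2^2*3^1*5^1*19^1  =  - 1140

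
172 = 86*2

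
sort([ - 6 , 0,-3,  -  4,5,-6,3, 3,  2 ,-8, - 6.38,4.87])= [ -8, - 6.38, - 6, - 6, - 4, - 3,0 , 2,3,3, 4.87,5] 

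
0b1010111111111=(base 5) 140011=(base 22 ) BDL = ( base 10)5631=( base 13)2742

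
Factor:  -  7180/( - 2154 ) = 10/3 = 2^1*3^(  -  1 )*5^1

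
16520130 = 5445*3034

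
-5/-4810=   1/962  =  0.00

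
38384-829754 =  - 791370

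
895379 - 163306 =732073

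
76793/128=76793/128 = 599.95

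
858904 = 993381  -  134477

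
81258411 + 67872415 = 149130826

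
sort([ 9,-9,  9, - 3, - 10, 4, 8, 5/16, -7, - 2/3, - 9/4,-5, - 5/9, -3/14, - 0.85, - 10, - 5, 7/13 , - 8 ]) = [ - 10, - 10 ,  -  9 , - 8, - 7, - 5, - 5, - 3, - 9/4, - 0.85, - 2/3, - 5/9, - 3/14,5/16  ,  7/13, 4 , 8, 9, 9] 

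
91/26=3 + 1/2  =  3.50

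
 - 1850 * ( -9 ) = 16650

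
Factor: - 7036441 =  - 19^1*199^1*1861^1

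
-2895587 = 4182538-7078125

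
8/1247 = 8/1247 = 0.01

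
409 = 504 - 95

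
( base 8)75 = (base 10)61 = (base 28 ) 25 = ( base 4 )331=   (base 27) 27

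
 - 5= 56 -61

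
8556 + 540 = 9096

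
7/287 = 1/41 = 0.02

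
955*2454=2343570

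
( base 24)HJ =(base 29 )el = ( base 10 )427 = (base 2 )110101011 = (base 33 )CV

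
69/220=69/220 = 0.31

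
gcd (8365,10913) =7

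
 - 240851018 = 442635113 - 683486131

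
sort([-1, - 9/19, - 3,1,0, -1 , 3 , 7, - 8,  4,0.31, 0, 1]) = [ - 8, - 3, - 1, - 1, - 9/19,0,  0, 0.31, 1 , 1,3, 4,7] 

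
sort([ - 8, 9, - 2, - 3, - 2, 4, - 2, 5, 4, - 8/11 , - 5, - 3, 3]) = [-8,-5, - 3,- 3, - 2, - 2,  -  2, - 8/11,  3,4 , 4,5,9 ] 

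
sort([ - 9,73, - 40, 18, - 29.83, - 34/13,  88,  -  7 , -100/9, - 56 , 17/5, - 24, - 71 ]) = [-71, - 56, -40, - 29.83, - 24, - 100/9, - 9, - 7,-34/13,17/5,18, 73,88 ] 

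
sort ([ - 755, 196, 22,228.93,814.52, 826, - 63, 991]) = [ - 755,  -  63, 22,196 , 228.93, 814.52 , 826 , 991 ]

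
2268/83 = 2268/83 = 27.33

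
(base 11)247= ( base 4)10211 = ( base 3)101212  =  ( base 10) 293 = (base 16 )125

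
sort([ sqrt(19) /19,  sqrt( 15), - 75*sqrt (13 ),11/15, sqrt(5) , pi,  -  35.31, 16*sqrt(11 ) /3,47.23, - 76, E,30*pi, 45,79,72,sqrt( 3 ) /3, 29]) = [ - 75*sqrt(13), - 76, - 35.31, sqrt(19)/19,sqrt( 3 ) /3, 11/15,sqrt(5 ) , E , pi, sqrt(15), 16*sqrt( 11 ) /3, 29,  45, 47.23,72, 79, 30*pi]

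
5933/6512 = 5933/6512  =  0.91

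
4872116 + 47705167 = 52577283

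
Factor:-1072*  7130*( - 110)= 2^6*5^2*11^1*23^1*31^1*67^1 = 840769600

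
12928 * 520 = 6722560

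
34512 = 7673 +26839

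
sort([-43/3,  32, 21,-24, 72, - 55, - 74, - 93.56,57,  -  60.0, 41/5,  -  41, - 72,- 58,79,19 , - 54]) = [ - 93.56, - 74,  -  72, - 60.0, -58, - 55,-54, - 41,  -  24, - 43/3, 41/5, 19, 21, 32,  57, 72, 79 ]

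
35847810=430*83367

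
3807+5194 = 9001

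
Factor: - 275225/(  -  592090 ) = 2^( - 1)*5^1*101^1*109^1*59209^( - 1 ) = 55045/118418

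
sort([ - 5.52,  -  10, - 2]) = [-10,  -  5.52,-2 ]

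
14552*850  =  12369200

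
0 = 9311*0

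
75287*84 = 6324108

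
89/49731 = 89/49731 = 0.00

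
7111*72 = 511992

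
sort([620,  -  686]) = [-686,620] 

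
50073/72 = 16691/24 = 695.46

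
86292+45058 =131350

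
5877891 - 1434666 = 4443225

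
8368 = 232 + 8136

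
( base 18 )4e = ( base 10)86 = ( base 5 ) 321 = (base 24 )3e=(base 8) 126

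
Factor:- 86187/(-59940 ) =2^( - 2 )*3^( - 3)*5^( - 1 )*37^ ( - 1) *28729^1 = 28729/19980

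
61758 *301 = 18589158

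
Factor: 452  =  2^2 * 113^1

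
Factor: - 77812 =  - 2^2*7^2*397^1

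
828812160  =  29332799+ 799479361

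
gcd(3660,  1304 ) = 4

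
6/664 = 3/332 = 0.01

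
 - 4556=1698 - 6254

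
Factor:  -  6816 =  - 2^5*3^1*71^1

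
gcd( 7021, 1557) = 1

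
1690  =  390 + 1300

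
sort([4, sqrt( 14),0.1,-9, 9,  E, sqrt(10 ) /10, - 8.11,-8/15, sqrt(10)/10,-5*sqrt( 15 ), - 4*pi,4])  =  [ - 5*sqrt( 15) , - 4*pi, - 9, - 8.11, -8/15, 0.1,sqrt( 10 ) /10,  sqrt(  10) /10, E, sqrt( 14 )  ,  4,4, 9]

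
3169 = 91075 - 87906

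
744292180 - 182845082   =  561447098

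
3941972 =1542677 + 2399295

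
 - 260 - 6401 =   -  6661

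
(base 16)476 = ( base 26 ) 1ho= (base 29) 1AB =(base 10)1142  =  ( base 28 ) 1cm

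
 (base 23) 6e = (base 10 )152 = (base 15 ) a2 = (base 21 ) 75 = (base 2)10011000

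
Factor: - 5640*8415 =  - 2^3 *3^3*5^2 * 11^1*17^1*47^1=-  47460600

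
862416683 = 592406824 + 270009859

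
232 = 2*116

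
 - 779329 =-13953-765376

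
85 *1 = 85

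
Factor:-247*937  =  - 13^1*19^1*937^1 = -  231439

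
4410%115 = 40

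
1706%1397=309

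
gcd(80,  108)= 4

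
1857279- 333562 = 1523717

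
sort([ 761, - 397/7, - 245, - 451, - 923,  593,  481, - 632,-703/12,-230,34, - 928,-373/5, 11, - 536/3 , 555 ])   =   [ - 928,- 923,  -  632, - 451 ,-245, - 230, - 536/3,  -  373/5, - 703/12,-397/7,11,34,481, 555, 593,761 ]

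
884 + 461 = 1345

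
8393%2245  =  1658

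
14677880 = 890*16492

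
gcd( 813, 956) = 1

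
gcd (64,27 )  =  1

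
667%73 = 10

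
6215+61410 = 67625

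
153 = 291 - 138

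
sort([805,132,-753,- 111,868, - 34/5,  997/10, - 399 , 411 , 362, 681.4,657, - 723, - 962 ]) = [ - 962, - 753, - 723, - 399, - 111, - 34/5,997/10, 132, 362,411, 657, 681.4,805, 868 ]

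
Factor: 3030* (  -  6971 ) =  - 2^1*3^1*5^1*101^1*6971^1 = -21122130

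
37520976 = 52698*712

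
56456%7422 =4502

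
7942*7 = 55594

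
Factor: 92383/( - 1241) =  - 17^( - 1 )*73^( - 1 )*92383^1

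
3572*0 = 0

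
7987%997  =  11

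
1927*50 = 96350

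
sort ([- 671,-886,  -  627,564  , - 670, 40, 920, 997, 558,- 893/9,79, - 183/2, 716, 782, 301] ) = [ - 886, - 671, - 670, - 627, - 893/9 , - 183/2, 40, 79,  301, 558,564,716, 782,920, 997]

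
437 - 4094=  - 3657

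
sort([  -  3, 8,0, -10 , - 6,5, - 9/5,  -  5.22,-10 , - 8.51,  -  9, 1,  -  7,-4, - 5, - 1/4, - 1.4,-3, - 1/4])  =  [ - 10,-10 ,-9, - 8.51 ,-7 , - 6,  -  5.22, - 5, - 4 ,-3 ,  -  3, - 9/5, - 1.4,- 1/4,  -  1/4, 0,1,  5,8 ]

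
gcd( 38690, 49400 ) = 10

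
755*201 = 151755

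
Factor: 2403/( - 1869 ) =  - 9/7= - 3^2*7^( - 1)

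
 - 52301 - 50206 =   -  102507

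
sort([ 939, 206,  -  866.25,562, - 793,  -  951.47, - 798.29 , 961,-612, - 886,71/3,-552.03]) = [-951.47 ,-886, - 866.25, - 798.29,  -  793, - 612,- 552.03,71/3,  206,  562,939,961]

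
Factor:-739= - 739^1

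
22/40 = 11/20 = 0.55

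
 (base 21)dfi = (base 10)6066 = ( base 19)gf5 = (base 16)17B2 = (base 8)13662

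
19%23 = 19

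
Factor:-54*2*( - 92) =2^4*  3^3*23^1 =9936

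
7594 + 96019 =103613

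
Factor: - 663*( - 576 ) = 2^6* 3^3*13^1 * 17^1 = 381888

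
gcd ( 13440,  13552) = 112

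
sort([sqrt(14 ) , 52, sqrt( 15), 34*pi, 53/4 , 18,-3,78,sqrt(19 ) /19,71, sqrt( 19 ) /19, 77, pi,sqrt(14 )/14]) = [ -3, sqrt(19 ) /19,sqrt(19)/19,sqrt (14)/14,  pi,sqrt( 14 ), sqrt( 15), 53/4, 18 , 52, 71, 77,78, 34*pi]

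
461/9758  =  461/9758 = 0.05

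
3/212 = 3/212 =0.01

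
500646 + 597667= 1098313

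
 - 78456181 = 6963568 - 85419749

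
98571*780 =76885380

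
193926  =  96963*2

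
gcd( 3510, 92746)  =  2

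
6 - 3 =3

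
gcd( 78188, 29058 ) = 2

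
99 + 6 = 105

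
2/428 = 1/214 = 0.00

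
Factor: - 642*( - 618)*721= 2^2*3^2 * 7^1* 103^2 * 107^1= 286061076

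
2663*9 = 23967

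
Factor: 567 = 3^4*7^1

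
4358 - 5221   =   - 863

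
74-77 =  - 3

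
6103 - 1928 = 4175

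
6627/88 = 75 + 27/88=75.31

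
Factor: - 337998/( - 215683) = 2^1*3^1*13^(  -  1)*47^ (- 1)*353^( - 1) * 56333^1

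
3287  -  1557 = 1730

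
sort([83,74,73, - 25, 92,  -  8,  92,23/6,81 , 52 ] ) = [ - 25, - 8,23/6, 52,73, 74, 81, 83 , 92, 92 ] 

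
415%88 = 63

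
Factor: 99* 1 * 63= 6237  =  3^4*7^1*11^1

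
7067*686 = 4847962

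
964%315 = 19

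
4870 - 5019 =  - 149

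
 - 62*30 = -1860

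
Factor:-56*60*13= - 43680 = - 2^5*3^1*5^1 *7^1*13^1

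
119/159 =119/159=0.75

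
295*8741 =2578595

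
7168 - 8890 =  - 1722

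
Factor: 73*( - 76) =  - 5548 = - 2^2 * 19^1* 73^1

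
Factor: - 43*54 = - 2322=- 2^1*3^3*43^1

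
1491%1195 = 296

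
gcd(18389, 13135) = 2627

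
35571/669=53 +38/223 = 53.17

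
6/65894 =3/32947 = 0.00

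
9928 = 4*2482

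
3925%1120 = 565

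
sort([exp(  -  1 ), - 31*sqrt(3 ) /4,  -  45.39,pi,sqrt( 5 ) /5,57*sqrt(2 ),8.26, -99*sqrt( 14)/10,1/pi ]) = [- 45.39, - 99 * sqrt(14)/10, - 31*sqrt(3 )/4,1/pi,  exp( - 1), sqrt (5 )/5,pi,8.26, 57*sqrt( 2 ) ]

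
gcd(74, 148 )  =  74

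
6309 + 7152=13461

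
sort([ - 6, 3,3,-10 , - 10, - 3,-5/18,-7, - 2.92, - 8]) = [ - 10,-10, - 8, - 7,- 6, - 3, - 2.92, - 5/18 , 3, 3]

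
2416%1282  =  1134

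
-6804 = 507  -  7311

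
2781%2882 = 2781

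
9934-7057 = 2877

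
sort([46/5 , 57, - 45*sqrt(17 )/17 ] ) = [-45*sqrt(17 )/17,46/5, 57] 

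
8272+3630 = 11902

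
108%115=108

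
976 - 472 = 504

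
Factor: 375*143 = 53625 = 3^1*5^3*11^1*13^1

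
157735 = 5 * 31547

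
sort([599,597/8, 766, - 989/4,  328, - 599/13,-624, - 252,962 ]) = [ - 624, - 252, - 989/4, - 599/13,597/8,328 , 599,766, 962 ]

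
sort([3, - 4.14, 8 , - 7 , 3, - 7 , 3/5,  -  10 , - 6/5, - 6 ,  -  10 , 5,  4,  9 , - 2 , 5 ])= [ - 10, - 10 ,  -  7,  -  7, - 6,  -  4.14, - 2 ,-6/5 , 3/5, 3,3 , 4,5, 5, 8,9 ] 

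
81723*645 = 52711335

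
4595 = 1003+3592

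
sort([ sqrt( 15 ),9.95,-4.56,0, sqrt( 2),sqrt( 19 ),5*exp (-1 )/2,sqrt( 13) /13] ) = [ - 4.56,0, sqrt( 13) /13,5*exp (  -  1)/2,sqrt( 2),sqrt( 15),  sqrt(19), 9.95] 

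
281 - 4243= - 3962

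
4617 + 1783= 6400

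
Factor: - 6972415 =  - 5^1*53^1*83^1*317^1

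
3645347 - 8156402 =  - 4511055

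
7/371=1/53 = 0.02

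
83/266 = 83/266 = 0.31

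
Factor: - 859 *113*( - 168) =16307256  =  2^3*3^1*7^1*113^1*859^1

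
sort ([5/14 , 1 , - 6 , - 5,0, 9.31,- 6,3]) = [ -6, - 6,-5, 0,5/14, 1 , 3, 9.31] 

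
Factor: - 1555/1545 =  -3^(-1)*103^(  -  1) * 311^1= - 311/309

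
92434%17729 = 3789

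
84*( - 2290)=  - 192360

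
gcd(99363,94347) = 33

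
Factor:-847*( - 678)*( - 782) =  - 2^2 * 3^1*7^1*11^2*17^1 * 23^1  *  113^1 = - 449076012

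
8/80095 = 8/80095 = 0.00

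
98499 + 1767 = 100266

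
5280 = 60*88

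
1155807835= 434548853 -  - 721258982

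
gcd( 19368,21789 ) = 2421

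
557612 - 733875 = -176263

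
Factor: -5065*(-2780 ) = 14080700 = 2^2*5^2*139^1*1013^1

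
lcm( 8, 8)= 8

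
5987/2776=2 + 435/2776  =  2.16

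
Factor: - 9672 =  - 2^3*3^1 * 13^1*31^1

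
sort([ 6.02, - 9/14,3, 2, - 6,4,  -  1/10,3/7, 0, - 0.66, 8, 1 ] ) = [-6,  -  0.66,-9/14, - 1/10, 0, 3/7 , 1, 2, 3 , 4,  6.02, 8 ]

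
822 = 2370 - 1548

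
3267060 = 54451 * 60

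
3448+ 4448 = 7896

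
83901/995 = 84 + 321/995 =84.32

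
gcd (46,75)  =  1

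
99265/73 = 1359 + 58/73 = 1359.79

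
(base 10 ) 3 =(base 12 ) 3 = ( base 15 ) 3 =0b11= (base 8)3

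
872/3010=436/1505 = 0.29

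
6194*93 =576042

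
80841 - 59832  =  21009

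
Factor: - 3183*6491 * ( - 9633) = 3^2*13^2*19^1 * 1061^1 * 6491^1 = 199025996949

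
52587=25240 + 27347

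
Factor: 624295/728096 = 2^ ( -5)*5^1*7^1*61^( - 1)*373^( - 1) * 17837^1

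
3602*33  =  118866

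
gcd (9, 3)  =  3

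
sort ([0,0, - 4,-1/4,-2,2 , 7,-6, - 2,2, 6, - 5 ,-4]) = [ - 6,-5,-4, - 4, - 2,-2, - 1/4 , 0  ,  0 , 2,2,6,7] 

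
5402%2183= 1036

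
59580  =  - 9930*( - 6 )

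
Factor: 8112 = 2^4*3^1*13^2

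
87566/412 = 43783/206 = 212.54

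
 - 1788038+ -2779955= -4567993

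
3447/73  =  47 + 16/73=47.22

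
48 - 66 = - 18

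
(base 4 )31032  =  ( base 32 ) qe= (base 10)846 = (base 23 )1di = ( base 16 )34e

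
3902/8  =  487 +3/4 = 487.75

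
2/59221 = 2/59221 = 0.00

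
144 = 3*48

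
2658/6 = 443 = 443.00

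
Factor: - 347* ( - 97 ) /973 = 7^( - 1) *97^1*139^( - 1 )*347^1  =  33659/973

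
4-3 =1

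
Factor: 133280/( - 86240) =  - 11^( - 1)*17^1 = - 17/11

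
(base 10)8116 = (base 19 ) 1393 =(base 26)c04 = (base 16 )1fb4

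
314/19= 16 + 10/19 = 16.53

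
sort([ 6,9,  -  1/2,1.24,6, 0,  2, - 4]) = [ - 4,-1/2, 0, 1.24, 2, 6, 6, 9 ]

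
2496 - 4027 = - 1531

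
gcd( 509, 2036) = 509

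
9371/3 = 3123 + 2/3 = 3123.67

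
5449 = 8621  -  3172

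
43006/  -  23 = -43006/23  =  - 1869.83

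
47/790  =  47/790 = 0.06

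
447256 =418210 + 29046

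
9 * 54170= 487530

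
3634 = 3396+238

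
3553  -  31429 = - 27876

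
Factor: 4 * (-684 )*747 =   -  2^4*3^4*19^1*83^1 = - 2043792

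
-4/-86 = 2/43 =0.05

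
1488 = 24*62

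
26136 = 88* 297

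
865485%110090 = 94855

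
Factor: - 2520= - 2^3*3^2*5^1 * 7^1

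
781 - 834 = - 53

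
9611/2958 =9611/2958=3.25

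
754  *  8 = 6032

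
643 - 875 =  - 232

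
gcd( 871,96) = 1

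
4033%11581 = 4033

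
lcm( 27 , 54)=54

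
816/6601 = 816/6601 = 0.12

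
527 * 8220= 4331940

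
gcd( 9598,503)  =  1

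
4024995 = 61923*65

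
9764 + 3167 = 12931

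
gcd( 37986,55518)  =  2922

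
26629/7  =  3804 + 1/7 = 3804.14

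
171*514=87894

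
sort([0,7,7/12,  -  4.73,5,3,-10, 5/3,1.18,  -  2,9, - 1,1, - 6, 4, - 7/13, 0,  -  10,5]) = [-10,  -  10,-6, - 4.73,-2,-1, - 7/13, 0,0 , 7/12, 1,1.18,5/3,3,4,5,5,7,9 ] 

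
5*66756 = 333780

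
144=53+91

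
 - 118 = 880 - 998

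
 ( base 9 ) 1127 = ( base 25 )18a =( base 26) 163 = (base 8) 1503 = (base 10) 835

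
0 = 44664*0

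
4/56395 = 4/56395 = 0.00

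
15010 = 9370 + 5640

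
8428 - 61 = 8367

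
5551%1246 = 567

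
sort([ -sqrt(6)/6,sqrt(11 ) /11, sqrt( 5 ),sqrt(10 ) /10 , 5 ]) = [-sqrt( 6) /6, sqrt (11) /11, sqrt (10 )/10, sqrt( 5 ),  5 ] 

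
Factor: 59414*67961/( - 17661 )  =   - 4037834854/17661 = - 2^1*3^( - 1)*7^( - 1)*29^( - 2 )*61^1*487^1*67961^1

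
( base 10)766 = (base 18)26a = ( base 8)1376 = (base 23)1A7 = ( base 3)1001101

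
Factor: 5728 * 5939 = 2^5*179^1 * 5939^1 = 34018592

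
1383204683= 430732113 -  - 952472570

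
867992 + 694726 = 1562718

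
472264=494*956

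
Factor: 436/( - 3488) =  - 1/8=- 2^( - 3)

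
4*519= 2076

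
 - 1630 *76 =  - 123880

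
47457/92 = 515  +  77/92 = 515.84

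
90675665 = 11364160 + 79311505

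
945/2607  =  315/869  =  0.36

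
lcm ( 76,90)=3420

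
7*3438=24066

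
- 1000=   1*(-1000)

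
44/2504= 11/626= 0.02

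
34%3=1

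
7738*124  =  959512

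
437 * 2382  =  1040934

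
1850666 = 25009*74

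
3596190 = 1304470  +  2291720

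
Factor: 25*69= 3^1*5^2*23^1 = 1725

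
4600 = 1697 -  - 2903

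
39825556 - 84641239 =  - 44815683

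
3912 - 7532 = -3620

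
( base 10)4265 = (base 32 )459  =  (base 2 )1000010101001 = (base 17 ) ECF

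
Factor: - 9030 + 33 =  - 3^1*2999^1  =  -8997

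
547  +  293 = 840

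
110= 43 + 67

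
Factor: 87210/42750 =3^1 * 5^(  -  2)*17^1 = 51/25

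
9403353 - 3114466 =6288887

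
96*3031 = 290976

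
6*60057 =360342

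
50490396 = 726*69546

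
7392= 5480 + 1912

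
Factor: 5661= 3^2 * 17^1*37^1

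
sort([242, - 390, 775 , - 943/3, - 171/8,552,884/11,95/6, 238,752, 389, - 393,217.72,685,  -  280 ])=[-393,- 390,-943/3, - 280, - 171/8,95/6,884/11,217.72,238,242,389,552,  685,752, 775 ] 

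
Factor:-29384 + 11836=-17548 = - 2^2*41^1 *107^1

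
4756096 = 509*9344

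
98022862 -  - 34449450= 132472312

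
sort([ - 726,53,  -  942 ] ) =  [ - 942, - 726,53 ] 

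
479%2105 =479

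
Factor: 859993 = 23^1*139^1*269^1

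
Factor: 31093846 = 2^1*7^1*103^1*21563^1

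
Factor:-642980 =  - 2^2*5^1*13^1*2473^1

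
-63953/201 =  - 319 + 166/201 = -318.17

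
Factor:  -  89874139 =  - 89874139^1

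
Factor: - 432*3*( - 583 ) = 2^4 * 3^4*11^1*53^1= 755568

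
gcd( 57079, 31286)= 1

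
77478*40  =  3099120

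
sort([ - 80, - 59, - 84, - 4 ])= [-84,  -  80, - 59, - 4] 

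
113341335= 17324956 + 96016379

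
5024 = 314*16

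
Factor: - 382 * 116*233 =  - 2^3*29^1*191^1*233^1=-10324696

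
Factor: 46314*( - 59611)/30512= - 2^( - 3 )*3^2 *31^1* 83^1*1907^( - 1)*59611^1=-  1380411927/15256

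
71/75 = 71/75 = 0.95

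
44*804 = 35376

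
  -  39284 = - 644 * 61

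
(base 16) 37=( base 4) 313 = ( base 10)55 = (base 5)210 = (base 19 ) 2h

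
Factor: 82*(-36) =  - 2952 =- 2^3*3^2*41^1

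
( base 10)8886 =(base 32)8LM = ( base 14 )334A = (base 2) 10001010110110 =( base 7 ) 34623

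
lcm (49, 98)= 98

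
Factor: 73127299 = 7^1 *29^1*360233^1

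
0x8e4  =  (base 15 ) A1B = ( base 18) 708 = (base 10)2276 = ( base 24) 3mk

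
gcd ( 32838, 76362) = 78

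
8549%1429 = 1404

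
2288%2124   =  164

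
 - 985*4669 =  - 4598965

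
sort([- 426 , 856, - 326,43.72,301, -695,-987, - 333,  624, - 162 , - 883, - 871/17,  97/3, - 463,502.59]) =[-987, - 883, - 695,-463, - 426,-333, - 326 , - 162, - 871/17,  97/3 , 43.72,301,502.59,  624, 856] 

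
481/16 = 30 + 1/16 =30.06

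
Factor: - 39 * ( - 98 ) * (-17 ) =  -64974 = - 2^1* 3^1*7^2* 13^1*17^1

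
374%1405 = 374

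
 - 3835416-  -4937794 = 1102378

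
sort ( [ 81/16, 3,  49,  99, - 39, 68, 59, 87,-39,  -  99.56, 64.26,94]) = [ - 99.56,  -  39 ,  -  39, 3,81/16,49,59,  64.26,68,87,94, 99] 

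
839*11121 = 9330519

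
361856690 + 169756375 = 531613065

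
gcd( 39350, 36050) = 50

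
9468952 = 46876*202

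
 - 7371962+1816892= - 5555070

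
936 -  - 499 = 1435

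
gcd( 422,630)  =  2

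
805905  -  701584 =104321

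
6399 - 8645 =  - 2246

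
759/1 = 759 = 759.00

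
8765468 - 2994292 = 5771176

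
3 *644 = 1932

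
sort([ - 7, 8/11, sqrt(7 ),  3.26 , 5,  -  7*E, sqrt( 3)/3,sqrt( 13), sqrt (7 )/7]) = [ - 7 * E, - 7,sqrt( 7 ) /7,sqrt( 3)/3,8/11, sqrt( 7 ), 3.26,sqrt( 13),5 ]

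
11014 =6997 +4017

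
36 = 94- 58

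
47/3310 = 47/3310 = 0.01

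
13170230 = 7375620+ 5794610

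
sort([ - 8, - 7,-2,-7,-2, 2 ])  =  [ - 8, - 7, - 7, - 2, - 2,2 ] 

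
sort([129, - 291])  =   [ - 291,129] 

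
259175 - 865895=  - 606720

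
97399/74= 97399/74 = 1316.20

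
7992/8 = 999 = 999.00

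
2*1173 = 2346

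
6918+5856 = 12774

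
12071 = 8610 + 3461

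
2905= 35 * 83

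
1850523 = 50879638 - 49029115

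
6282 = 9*698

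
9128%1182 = 854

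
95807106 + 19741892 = 115548998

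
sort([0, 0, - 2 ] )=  [ - 2, 0, 0] 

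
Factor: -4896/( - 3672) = 4/3  =  2^2*3^( - 1) 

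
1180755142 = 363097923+817657219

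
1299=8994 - 7695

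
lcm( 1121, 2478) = 47082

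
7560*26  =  196560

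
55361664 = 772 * 71712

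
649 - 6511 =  - 5862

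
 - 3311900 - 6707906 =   -  10019806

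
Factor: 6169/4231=31^1*199^1*4231^(  -  1 ) 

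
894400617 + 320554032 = 1214954649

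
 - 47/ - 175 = 47/175 =0.27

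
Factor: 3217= 3217^1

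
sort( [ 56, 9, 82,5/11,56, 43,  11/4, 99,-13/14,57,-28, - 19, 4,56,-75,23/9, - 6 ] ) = [-75, - 28,-19,-6,-13/14  ,  5/11,23/9, 11/4,4, 9,43,56,56,56,57,  82,99]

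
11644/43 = 11644/43 = 270.79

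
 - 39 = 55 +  - 94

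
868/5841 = 868/5841=0.15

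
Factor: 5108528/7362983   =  2^4*139^1*557^(-1 )*2297^1*13219^( - 1) 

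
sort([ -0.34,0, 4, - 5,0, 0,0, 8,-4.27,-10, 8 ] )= [ - 10,-5, - 4.27, - 0.34 , 0,0,0,0,4, 8,8]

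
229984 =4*57496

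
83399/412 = 202 + 175/412 = 202.42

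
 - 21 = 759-780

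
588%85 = 78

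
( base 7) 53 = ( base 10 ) 38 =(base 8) 46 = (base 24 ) 1e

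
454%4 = 2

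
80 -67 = 13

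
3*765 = 2295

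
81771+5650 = 87421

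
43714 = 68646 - 24932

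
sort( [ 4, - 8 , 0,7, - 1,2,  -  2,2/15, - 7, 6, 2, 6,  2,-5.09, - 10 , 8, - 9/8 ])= [ - 10,-8 ,- 7 , -5.09, - 2 ,-9/8, -1 , 0,2/15,  2,2,2,4,6,6, 7, 8]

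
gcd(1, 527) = 1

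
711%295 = 121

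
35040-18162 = 16878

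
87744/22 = 3988 + 4/11 = 3988.36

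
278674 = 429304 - 150630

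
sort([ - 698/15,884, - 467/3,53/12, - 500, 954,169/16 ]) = [ - 500, - 467/3,  -  698/15,53/12, 169/16, 884, 954 ] 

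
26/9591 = 26/9591=0.00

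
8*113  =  904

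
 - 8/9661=-1+9653/9661 = - 0.00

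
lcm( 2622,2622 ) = 2622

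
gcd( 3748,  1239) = 1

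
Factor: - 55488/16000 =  - 2^(-1 )*3^1*5^( - 3 )*17^2 = -867/250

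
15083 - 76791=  - 61708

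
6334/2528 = 3167/1264  =  2.51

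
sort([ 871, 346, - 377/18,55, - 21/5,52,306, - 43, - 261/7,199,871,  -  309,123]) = [ - 309, - 43, -261/7 , - 377/18,- 21/5,52, 55, 123,199, 306, 346,871,871] 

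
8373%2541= 750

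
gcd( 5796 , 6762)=966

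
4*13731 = 54924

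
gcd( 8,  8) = 8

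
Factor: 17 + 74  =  7^1*13^1 = 91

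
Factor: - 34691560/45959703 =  - 2^3 * 3^( - 1 )* 5^1*17^2 * 271^(-1 )*3001^1 * 56531^( - 1 ) 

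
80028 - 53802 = 26226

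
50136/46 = 25068/23  =  1089.91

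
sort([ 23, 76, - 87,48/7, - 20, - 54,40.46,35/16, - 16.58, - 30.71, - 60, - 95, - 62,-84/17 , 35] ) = [ - 95,-87 , - 62, - 60, - 54  , - 30.71, - 20, - 16.58, - 84/17,  35/16,  48/7,23, 35, 40.46,76]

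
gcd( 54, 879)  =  3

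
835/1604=835/1604= 0.52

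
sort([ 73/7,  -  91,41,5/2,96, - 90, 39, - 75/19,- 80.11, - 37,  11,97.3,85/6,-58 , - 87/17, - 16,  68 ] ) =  [-91, - 90, - 80.11,-58, - 37, - 16, - 87/17  ,- 75/19,5/2,73/7, 11,85/6,39, 41,68,96, 97.3]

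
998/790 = 1 + 104/395 = 1.26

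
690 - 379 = 311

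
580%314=266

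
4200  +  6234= 10434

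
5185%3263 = 1922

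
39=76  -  37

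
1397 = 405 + 992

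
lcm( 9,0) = 0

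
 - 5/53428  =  -1+53423/53428 = - 0.00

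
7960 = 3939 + 4021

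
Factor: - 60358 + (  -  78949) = -7^2 * 2843^1 = - 139307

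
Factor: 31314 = 2^1*3^1*17^1*307^1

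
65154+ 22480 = 87634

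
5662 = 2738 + 2924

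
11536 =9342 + 2194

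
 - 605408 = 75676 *(-8)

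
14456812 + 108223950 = 122680762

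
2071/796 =2071/796  =  2.60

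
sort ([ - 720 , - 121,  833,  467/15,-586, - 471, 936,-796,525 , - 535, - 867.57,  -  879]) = [-879, - 867.57, - 796, -720,-586, -535, - 471,-121,467/15,525,  833, 936 ]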